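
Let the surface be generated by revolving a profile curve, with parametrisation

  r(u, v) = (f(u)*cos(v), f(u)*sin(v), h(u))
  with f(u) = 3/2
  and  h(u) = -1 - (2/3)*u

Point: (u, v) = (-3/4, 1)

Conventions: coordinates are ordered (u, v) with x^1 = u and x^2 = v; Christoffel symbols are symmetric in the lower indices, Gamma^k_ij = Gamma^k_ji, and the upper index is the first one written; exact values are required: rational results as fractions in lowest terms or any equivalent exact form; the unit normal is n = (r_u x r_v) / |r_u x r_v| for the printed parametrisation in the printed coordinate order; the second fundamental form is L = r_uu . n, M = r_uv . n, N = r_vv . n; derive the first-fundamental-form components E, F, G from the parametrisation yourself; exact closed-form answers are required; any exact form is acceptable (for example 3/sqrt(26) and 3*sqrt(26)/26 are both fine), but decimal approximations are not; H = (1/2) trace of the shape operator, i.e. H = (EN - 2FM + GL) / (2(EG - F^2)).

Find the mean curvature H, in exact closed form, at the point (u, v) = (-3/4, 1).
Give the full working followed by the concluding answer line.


f = 3/2, f' = 0, f'' = 0, h' = -2/3, h'' = 0
E = 4/9, F = 0, G = 9/4; answer radicand W^2 = 4/9
unnormalised second-form numerators: l = 0, m = 0, n = -1; L = l/sqrt(4/9), and similarly M = m/sqrt(W^2), N = n/sqrt(W^2)
H = (E*n - 2*F*m + G*l) / (2*(EG - F^2)*sqrt(W^2)); E*n - 2*F*m + G*l = -4/9, EG - F^2 = 1, so H = (-2/9)/sqrt(4/9)

Answer: H = -1/3


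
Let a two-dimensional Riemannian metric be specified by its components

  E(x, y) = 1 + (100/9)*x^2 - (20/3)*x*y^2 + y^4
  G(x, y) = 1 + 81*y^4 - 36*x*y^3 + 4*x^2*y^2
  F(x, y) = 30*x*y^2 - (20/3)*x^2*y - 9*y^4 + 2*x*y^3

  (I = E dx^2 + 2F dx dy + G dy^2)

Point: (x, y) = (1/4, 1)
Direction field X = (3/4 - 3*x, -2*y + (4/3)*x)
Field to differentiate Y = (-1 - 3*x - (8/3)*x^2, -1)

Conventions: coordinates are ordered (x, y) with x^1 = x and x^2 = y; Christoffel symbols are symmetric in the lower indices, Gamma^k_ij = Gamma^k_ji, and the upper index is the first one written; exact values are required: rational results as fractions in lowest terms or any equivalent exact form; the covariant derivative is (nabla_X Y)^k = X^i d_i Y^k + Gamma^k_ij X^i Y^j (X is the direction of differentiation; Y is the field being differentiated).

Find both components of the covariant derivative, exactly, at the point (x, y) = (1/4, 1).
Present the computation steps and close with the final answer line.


E = 37/36, F = -17/12, G = 293/4 at the point
E_x = -10/9, E_y = 2/3, F_x = 86/3, F_y = -239/12, G_x = -34, G_y = 595/2
EG - F^2 = 1319/18;  g^inv = (18/1319) * [[293/4, 17/12], [17/12, 37/36]]
first-kind symbols [ij,l] = (1/2)(d_i g_jl + d_j g_il - d_l g_ij): [xx,x] = E_x/2 = -5/9, [xx,y] = F_x - E_y/2 = 85/3, [xy,x] = E_y/2 = 1/3, [xy,y] = G_x/2 = -17, [yy,x] = F_y - G_x/2 = -35/12, [yy,y] = G_y/2 = 595/4
Gamma^x_ij = (G*[ij,x] - F*[ij,y])/(EG - F^2), Gamma^y_ij = (E*[ij,y] - F*[ij,x])/(EG - F^2)
Gamma_xxx = -10/1319, Gamma_xxy = 6/1319, Gamma_xyy = -105/2638, Gamma_yxx = 510/1319, Gamma_yxy = -306/1319, Gamma_yyy = 5355/2638
X = (0, -5/3), Y = (-23/12, -1) at the point

Answer: (nabla_X Y)^x = -205/3957, (nabla_X Y)^y = 3485/1319


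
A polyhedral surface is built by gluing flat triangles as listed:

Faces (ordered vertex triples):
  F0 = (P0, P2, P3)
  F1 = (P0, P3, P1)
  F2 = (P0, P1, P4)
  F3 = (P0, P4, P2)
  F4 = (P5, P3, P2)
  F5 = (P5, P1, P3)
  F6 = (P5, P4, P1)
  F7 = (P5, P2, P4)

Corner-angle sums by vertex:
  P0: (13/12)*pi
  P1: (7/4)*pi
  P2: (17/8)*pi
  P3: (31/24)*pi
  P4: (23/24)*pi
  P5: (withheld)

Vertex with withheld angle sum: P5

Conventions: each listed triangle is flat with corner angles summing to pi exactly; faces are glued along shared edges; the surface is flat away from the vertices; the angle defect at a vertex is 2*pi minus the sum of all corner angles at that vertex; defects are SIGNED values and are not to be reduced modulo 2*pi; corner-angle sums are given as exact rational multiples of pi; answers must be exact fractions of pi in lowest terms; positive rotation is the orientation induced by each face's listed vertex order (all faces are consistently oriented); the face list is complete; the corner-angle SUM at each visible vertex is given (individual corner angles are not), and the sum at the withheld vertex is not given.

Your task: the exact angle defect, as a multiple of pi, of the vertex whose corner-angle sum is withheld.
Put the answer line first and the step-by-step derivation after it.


Answer: defect(P5) = (29/24)*pi

V = 6, E = 12, F = 8; chi = V - E + F = 2
Gauss-Bonnet: total defect = 2*pi*chi = 4*pi; visible defects sum to (67/24)*pi


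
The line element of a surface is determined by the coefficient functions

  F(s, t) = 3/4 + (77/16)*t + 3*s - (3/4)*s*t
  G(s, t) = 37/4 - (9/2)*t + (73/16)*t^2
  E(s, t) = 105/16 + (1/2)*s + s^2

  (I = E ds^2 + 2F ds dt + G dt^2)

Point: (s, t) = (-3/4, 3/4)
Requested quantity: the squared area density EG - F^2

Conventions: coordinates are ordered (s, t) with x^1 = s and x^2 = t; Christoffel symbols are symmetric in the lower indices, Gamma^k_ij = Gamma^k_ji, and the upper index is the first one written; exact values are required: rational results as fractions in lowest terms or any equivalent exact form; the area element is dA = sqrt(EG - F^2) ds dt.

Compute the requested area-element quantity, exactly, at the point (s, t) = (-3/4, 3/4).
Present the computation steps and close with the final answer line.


E = 27/4, F = 81/32, G = 2161/256; EG - F^2 = 25893/512

Answer: EG - F^2 = 25893/512


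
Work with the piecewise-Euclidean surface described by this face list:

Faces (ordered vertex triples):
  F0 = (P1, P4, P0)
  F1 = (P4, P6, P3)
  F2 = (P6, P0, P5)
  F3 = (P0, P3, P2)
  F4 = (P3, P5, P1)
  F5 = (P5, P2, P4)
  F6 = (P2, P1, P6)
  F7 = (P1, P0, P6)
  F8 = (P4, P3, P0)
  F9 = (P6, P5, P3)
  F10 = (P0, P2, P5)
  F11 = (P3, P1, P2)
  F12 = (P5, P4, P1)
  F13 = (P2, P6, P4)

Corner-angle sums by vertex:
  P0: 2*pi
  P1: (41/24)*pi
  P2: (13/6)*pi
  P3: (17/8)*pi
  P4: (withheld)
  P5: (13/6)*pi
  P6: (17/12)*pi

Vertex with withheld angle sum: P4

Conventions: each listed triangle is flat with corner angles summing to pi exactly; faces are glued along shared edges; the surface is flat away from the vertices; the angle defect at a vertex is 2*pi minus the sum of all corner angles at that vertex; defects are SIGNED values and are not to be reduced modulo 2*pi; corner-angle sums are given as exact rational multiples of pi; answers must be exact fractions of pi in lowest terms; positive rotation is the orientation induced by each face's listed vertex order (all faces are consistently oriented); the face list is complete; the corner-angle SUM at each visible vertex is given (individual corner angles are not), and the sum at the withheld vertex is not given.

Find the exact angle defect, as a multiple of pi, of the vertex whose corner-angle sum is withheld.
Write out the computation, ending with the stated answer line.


V = 7, E = 21, F = 14; chi = V - E + F = 0
Gauss-Bonnet: total defect = 2*pi*chi = 0; visible defects sum to (5/12)*pi

Answer: defect(P4) = (-5/12)*pi


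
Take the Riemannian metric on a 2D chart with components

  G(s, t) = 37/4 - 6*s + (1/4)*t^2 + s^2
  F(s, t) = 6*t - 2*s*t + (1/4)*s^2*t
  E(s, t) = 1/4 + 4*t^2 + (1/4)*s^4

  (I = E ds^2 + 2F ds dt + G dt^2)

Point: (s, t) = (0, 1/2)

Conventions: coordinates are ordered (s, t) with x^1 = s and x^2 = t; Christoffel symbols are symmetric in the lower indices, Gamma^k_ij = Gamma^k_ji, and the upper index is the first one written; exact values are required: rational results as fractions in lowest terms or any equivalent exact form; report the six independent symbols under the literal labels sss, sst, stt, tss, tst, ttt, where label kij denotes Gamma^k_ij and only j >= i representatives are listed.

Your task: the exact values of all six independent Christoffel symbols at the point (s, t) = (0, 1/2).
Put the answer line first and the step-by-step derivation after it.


Answer: Gamma_sss = 576/169, Gamma_sst = 136/13, Gamma_stt = 5340/169, Gamma_tss = -240/169, Gamma_tst = -48/13, Gamma_ttt = -1718/169

E = 5/4, F = 3, G = 149/16 at the point
E_s = 0, E_t = 4, F_s = -1, F_t = 6, G_s = -6, G_t = 1/4
EG - F^2 = 169/64;  g^inv = (64/169) * [[149/16, -3], [-3, 5/4]]
first-kind symbols [ij,l] = (1/2)(d_i g_jl + d_j g_il - d_l g_ij): [ss,s] = E_s/2 = 0, [ss,t] = F_s - E_t/2 = -3, [st,s] = E_t/2 = 2, [st,t] = G_s/2 = -3, [tt,s] = F_t - G_s/2 = 9, [tt,t] = G_t/2 = 1/8
Gamma^s_ij = (G*[ij,s] - F*[ij,t])/(EG - F^2), Gamma^t_ij = (E*[ij,t] - F*[ij,s])/(EG - F^2)


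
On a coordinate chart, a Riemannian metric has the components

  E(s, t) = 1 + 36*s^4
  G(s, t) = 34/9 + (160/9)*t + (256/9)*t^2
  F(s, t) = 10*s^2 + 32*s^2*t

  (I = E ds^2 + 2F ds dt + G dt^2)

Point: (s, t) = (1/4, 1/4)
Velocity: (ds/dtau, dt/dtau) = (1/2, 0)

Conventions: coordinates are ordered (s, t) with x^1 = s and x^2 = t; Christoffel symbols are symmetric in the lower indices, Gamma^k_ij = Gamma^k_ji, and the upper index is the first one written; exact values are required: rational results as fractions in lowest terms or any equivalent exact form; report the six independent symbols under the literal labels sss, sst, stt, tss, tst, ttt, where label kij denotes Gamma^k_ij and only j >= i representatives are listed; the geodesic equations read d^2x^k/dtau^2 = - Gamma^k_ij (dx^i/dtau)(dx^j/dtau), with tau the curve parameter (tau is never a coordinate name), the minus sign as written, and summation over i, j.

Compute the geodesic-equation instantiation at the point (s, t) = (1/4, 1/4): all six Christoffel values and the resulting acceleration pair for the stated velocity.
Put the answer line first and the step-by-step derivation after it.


Answer: Gamma_sss = 72/649, Gamma_sst = 0, Gamma_stt = 128/649, Gamma_tss = 576/649, Gamma_tst = 0, Gamma_ttt = 1024/649; accelerations (d^2s/dtau^2, d^2t/dtau^2) = (-18/649, -144/649)

E = 73/64, F = 9/8, G = 10 at the point
E_s = 9/4, E_t = 0, F_s = 9, F_t = 2, G_s = 0, G_t = 32
EG - F^2 = 649/64;  g^inv = (64/649) * [[10, -9/8], [-9/8, 73/64]]
first-kind symbols [ij,l] = (1/2)(d_i g_jl + d_j g_il - d_l g_ij): [ss,s] = E_s/2 = 9/8, [ss,t] = F_s - E_t/2 = 9, [st,s] = E_t/2 = 0, [st,t] = G_s/2 = 0, [tt,s] = F_t - G_s/2 = 2, [tt,t] = G_t/2 = 16
Gamma^s_ij = (G*[ij,s] - F*[ij,t])/(EG - F^2), Gamma^t_ij = (E*[ij,t] - F*[ij,s])/(EG - F^2)
Gamma_sss = 72/649, Gamma_sst = 0, Gamma_stt = 128/649, Gamma_tss = 576/649, Gamma_tst = 0, Gamma_ttt = 1024/649
d^2s/dtau^2 = -(Gamma_sss*(1/2)^2 + 2*Gamma_sst*(1/2)*(0) + Gamma_stt*(0)^2) = -18/649
d^2t/dtau^2 = -(Gamma_tss*(1/2)^2 + 2*Gamma_tst*(1/2)*(0) + Gamma_ttt*(0)^2) = -144/649


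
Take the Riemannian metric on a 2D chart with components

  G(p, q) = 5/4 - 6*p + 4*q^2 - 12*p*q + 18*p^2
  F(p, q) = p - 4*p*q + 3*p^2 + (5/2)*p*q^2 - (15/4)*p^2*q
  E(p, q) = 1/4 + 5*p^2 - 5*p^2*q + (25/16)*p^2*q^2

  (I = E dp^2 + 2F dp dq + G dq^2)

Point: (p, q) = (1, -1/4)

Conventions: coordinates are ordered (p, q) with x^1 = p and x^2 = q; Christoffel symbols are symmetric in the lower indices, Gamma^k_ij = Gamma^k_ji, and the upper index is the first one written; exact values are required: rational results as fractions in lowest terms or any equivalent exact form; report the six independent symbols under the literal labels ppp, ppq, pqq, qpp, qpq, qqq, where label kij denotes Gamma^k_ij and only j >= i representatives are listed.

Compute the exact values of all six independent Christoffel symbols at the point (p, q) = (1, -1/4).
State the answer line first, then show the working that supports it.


Answer: Gamma_ppp = 5915/16322, Gamma_ppq = -50600/24483, Gamma_pqq = -129056/24483, Gamma_qpp = 254351/391728, Gamma_qpq = 86341/48966, Gamma_qqq = 37276/24483

E = 1689/256, F = 195/32, G = 33/2 at the point
E_p = 1625/128, E_q = -185/32, F_p = 321/32, F_q = -9, G_p = 33, G_q = -14
EG - F^2 = 73449/1024;  g^inv = (1024/73449) * [[33/2, -195/32], [-195/32, 1689/256]]
first-kind symbols [ij,l] = (1/2)(d_i g_jl + d_j g_il - d_l g_ij): [pp,p] = E_p/2 = 1625/256, [pp,q] = F_p - E_q/2 = 827/64, [pq,p] = E_q/2 = -185/64, [pq,q] = G_p/2 = 33/2, [qq,p] = F_q - G_p/2 = -51/2, [qq,q] = G_q/2 = -7
Gamma^p_ij = (G*[ij,p] - F*[ij,q])/(EG - F^2), Gamma^q_ij = (E*[ij,q] - F*[ij,p])/(EG - F^2)


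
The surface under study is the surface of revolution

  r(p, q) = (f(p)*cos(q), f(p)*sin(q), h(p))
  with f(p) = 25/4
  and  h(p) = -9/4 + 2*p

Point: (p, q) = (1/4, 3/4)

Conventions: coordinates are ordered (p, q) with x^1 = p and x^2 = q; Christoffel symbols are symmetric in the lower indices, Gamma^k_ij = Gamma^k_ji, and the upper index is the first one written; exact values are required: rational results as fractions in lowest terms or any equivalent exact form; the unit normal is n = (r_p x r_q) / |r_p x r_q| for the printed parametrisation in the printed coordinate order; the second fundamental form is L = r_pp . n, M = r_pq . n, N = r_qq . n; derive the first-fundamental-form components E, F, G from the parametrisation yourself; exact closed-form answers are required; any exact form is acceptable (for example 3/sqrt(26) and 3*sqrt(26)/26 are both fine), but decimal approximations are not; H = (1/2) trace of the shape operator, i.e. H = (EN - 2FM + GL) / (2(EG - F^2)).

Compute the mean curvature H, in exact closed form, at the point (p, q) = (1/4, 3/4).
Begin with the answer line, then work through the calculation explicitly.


Answer: H = 2/25

f = 25/4, f' = 0, f'' = 0, h' = 2, h'' = 0
E = 4, F = 0, G = 625/16; answer radicand W^2 = 4
unnormalised second-form numerators: l = 0, m = 0, n = 25/2; L = l/sqrt(4), and similarly M = m/sqrt(W^2), N = n/sqrt(W^2)
H = (E*n - 2*F*m + G*l) / (2*(EG - F^2)*sqrt(W^2)); E*n - 2*F*m + G*l = 50, EG - F^2 = 625/4, so H = (4/25)/sqrt(4)


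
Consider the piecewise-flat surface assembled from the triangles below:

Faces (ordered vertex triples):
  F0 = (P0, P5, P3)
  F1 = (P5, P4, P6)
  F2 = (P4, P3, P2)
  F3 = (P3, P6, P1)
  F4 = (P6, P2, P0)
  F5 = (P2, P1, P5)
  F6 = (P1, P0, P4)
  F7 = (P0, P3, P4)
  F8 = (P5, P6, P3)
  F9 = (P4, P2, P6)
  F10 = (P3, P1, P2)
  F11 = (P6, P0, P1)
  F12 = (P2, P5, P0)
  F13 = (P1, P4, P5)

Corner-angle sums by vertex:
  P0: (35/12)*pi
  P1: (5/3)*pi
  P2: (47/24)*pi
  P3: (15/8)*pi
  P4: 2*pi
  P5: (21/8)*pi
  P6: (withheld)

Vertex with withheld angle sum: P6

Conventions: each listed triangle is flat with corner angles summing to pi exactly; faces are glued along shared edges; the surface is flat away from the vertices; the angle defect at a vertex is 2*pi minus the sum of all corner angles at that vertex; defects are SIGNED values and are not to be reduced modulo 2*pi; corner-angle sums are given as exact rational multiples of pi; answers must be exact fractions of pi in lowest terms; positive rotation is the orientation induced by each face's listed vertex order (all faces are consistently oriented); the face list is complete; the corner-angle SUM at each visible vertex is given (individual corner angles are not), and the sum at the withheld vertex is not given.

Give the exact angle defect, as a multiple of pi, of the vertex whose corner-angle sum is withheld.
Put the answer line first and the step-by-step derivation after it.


Answer: defect(P6) = (25/24)*pi

V = 7, E = 21, F = 14; chi = V - E + F = 0
Gauss-Bonnet: total defect = 2*pi*chi = 0; visible defects sum to (-25/24)*pi


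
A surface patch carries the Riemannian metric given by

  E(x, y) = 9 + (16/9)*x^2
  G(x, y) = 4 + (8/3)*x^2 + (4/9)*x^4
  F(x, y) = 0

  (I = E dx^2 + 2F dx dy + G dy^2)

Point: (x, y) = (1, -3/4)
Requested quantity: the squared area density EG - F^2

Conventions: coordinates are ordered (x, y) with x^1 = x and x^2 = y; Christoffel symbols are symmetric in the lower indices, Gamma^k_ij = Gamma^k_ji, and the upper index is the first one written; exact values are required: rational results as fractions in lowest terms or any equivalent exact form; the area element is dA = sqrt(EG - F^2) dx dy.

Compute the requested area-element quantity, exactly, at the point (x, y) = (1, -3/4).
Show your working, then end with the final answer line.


E = 97/9, F = 0, G = 64/9; EG - F^2 = 6208/81

Answer: EG - F^2 = 6208/81


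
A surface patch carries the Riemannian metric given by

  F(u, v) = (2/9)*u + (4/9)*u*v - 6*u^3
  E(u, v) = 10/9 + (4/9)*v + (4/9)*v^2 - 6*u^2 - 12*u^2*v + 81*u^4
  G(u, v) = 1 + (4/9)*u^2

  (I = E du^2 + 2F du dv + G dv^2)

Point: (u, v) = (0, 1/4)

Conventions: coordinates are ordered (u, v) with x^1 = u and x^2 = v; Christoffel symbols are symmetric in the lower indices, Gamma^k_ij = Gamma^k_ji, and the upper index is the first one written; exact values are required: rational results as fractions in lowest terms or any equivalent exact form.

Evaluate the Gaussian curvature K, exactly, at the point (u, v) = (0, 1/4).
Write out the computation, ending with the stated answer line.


E = 5/4, F = 0, G = 1, EG - F^2 = 5/4 at the point
E_u = 0, E_v = 2/3, F_u = 1/3, F_v = 0, G_u = 0, G_v = 0
E_vv = 8/9, F_uv = 4/9, G_uu = 8/9
Using the Brioschi determinant formula for K from the metric derivatives:
M1 = [[-E_vv/2 + F_uv - G_uu/2, E_u/2, F_u - E_v/2], [F_v - G_u/2, E, F], [G_v/2, F, G]] = [[-4/9, 0, 0], [0, 5/4, 0], [0, 0, 1]]; det M1 = -5/9
M2 = [[0, E_v/2, G_u/2], [E_v/2, E, F], [G_u/2, F, G]] = [[0, 1/3, 0], [1/3, 5/4, 0], [0, 0, 1]]; det M2 = -1/9
det M1 - det M2 = -4/9; K = -4/9 / (5/4)^2 = -64/225

Answer: K = -64/225


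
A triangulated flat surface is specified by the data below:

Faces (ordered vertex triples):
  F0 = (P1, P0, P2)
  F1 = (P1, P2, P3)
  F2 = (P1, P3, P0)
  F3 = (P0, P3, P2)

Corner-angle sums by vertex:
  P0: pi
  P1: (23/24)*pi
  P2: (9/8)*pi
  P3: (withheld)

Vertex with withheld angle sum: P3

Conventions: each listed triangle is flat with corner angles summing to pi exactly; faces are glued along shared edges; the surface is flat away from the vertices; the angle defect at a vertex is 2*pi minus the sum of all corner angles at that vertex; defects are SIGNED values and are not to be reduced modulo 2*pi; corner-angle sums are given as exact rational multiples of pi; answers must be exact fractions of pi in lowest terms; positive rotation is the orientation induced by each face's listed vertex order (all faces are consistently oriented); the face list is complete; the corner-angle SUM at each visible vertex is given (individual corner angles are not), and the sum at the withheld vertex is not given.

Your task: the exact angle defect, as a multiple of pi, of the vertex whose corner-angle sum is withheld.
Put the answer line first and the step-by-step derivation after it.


Answer: defect(P3) = (13/12)*pi

V = 4, E = 6, F = 4; chi = V - E + F = 2
Gauss-Bonnet: total defect = 2*pi*chi = 4*pi; visible defects sum to (35/12)*pi


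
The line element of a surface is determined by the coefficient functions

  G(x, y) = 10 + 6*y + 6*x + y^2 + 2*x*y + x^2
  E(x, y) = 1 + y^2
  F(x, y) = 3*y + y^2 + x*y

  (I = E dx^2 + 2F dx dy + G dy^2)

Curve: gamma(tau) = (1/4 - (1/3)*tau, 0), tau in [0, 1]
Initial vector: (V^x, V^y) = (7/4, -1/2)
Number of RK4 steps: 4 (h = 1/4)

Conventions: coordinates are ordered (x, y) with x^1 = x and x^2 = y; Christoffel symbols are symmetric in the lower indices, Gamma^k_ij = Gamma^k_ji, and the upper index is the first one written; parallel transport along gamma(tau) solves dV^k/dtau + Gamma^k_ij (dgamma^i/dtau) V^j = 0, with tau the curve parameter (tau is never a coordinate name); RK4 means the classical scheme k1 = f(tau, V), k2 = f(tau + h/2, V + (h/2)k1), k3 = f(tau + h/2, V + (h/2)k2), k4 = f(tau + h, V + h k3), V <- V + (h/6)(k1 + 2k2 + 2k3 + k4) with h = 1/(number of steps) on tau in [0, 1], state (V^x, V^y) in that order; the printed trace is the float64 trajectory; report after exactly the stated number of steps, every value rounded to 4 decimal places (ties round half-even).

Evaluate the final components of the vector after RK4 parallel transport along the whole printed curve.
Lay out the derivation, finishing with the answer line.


gamma'(tau) = (-1/3, 0); f(tau, V)^k = -Gamma^k_ij(gamma(tau)) gamma'^i(tau) V^j; h = 1/4; intermediate values shown to 6 dp
curve data and Christoffel symbols at the stage parameters:
  tau = 0.000000: gamma = (0.250000, 0.000000), gamma' = (-0.333333, 0.000000); Gamma_xxx = 0.000000, Gamma_xxy = 0.000000, Gamma_xyy = 0.000000, Gamma_yxx = 0.000000, Gamma_yxy = 0.281081, Gamma_yyy = 0.281081
  tau = 0.125000: gamma = (0.208333, 0.000000), gamma' = (-0.333333, 0.000000); Gamma_xxx = 0.000000, Gamma_xxy = 0.000000, Gamma_xyy = 0.000000, Gamma_yxx = 0.000000, Gamma_yxy = 0.284089, Gamma_yyy = 0.284089
  tau = 0.250000: gamma = (0.166667, 0.000000), gamma' = (-0.333333, 0.000000); Gamma_xxx = 0.000000, Gamma_xxy = 0.000000, Gamma_xyy = 0.000000, Gamma_yxx = 0.000000, Gamma_yxy = 0.287154, Gamma_yyy = 0.287154
  tau = 0.375000: gamma = (0.125000, 0.000000), gamma' = (-0.333333, 0.000000); Gamma_xxx = 0.000000, Gamma_xxy = 0.000000, Gamma_xyy = 0.000000, Gamma_yxx = 0.000000, Gamma_yxy = 0.290276, Gamma_yyy = 0.290276
  tau = 0.500000: gamma = (0.083333, 0.000000), gamma' = (-0.333333, 0.000000); Gamma_xxx = 0.000000, Gamma_xxy = 0.000000, Gamma_xyy = 0.000000, Gamma_yxx = 0.000000, Gamma_yxy = 0.293457, Gamma_yyy = 0.293457
  tau = 0.625000: gamma = (0.041667, 0.000000), gamma' = (-0.333333, 0.000000); Gamma_xxx = 0.000000, Gamma_xxy = 0.000000, Gamma_xyy = 0.000000, Gamma_yxx = 0.000000, Gamma_yxy = 0.296698, Gamma_yyy = 0.296698
  tau = 0.750000: gamma = (0.000000, 0.000000), gamma' = (-0.333333, 0.000000); Gamma_xxx = 0.000000, Gamma_xxy = 0.000000, Gamma_xyy = 0.000000, Gamma_yxx = 0.000000, Gamma_yxy = 0.300000, Gamma_yyy = 0.300000
  tau = 0.875000: gamma = (-0.041667, 0.000000), gamma' = (-0.333333, 0.000000); Gamma_xxx = 0.000000, Gamma_xxy = 0.000000, Gamma_xyy = 0.000000, Gamma_yxx = 0.000000, Gamma_yxy = 0.303365, Gamma_yyy = 0.303365
  tau = 1.000000: gamma = (-0.083333, 0.000000), gamma' = (-0.333333, 0.000000); Gamma_xxx = 0.000000, Gamma_xxy = 0.000000, Gamma_xyy = 0.000000, Gamma_yxx = 0.000000, Gamma_yxy = 0.306793, Gamma_yyy = 0.306793
step 0: V^x = 1.7500, V^y = -0.5000
step 1: k1 = (0.000000, -0.046847), k2 = (0.000000, -0.047903), k3 = (0.000000, -0.047915), k4 = (0.000000, -0.049006); V <- V + (h/6)(k1 + 2k2 + 2k3 + k4): V^x = 1.7500, V^y = -0.5120
step 2: k1 = (0.000000, -0.049006), k2 = (0.000000, -0.050131), k3 = (0.000000, -0.050145), k4 = (0.000000, -0.051307); V <- V + (h/6)(k1 + 2k2 + 2k3 + k4): V^x = 1.7500, V^y = -0.5245
step 3: k1 = (0.000000, -0.051307), k2 = (0.000000, -0.052508), k3 = (0.000000, -0.052523), k4 = (0.000000, -0.053765); V <- V + (h/6)(k1 + 2k2 + 2k3 + k4): V^x = 1.7500, V^y = -0.5376
step 4: k1 = (0.000000, -0.053765), k2 = (0.000000, -0.055047), k3 = (0.000000, -0.055063), k4 = (0.000000, -0.056390); V <- V + (h/6)(k1 + 2k2 + 2k3 + k4): V^x = 1.7500, V^y = -0.5514

Answer: V^x = 1.7500, V^y = -0.5514


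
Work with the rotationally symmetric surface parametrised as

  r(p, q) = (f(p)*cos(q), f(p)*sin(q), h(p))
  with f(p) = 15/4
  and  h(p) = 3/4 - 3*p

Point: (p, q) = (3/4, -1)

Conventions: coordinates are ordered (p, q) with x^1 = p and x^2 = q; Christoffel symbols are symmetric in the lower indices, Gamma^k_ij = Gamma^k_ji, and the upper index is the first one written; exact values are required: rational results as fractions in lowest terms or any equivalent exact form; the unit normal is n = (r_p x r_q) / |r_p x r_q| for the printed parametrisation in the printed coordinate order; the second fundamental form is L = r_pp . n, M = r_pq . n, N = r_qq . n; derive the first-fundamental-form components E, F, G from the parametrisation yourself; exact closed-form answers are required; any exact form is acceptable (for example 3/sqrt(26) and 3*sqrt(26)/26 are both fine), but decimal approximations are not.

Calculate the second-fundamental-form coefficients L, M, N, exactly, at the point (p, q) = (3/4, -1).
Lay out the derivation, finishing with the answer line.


f = 15/4, f' = 0, f'' = 0, h' = -3, h'' = 0
E = 9, F = 0, G = 225/16; answer radicand W^2 = 9
unnormalised second-form numerators: l = 0, m = 0, n = -45/4; L = l/sqrt(9), and similarly M = m/sqrt(W^2), N = n/sqrt(W^2)

Answer: L = 0, M = 0, N = -15/4


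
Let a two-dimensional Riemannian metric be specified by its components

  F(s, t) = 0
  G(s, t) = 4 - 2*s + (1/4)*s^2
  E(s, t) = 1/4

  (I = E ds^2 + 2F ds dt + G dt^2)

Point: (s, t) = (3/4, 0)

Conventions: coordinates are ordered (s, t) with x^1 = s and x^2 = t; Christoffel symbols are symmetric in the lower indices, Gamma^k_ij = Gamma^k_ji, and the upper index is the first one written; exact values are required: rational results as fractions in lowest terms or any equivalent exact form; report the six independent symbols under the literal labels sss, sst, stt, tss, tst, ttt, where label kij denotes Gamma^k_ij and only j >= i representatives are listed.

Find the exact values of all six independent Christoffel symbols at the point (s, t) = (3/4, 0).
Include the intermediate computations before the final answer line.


E = 1/4, F = 0, G = 169/64 at the point
E_s = 0, E_t = 0, F_s = 0, F_t = 0, G_s = -13/8, G_t = 0
EG - F^2 = 169/256;  g^inv = (256/169) * [[169/64, 0], [0, 1/4]]
first-kind symbols [ij,l] = (1/2)(d_i g_jl + d_j g_il - d_l g_ij): [ss,s] = E_s/2 = 0, [ss,t] = F_s - E_t/2 = 0, [st,s] = E_t/2 = 0, [st,t] = G_s/2 = -13/16, [tt,s] = F_t - G_s/2 = 13/16, [tt,t] = G_t/2 = 0
Gamma^s_ij = (G*[ij,s] - F*[ij,t])/(EG - F^2), Gamma^t_ij = (E*[ij,t] - F*[ij,s])/(EG - F^2)

Answer: Gamma_sss = 0, Gamma_sst = 0, Gamma_stt = 13/4, Gamma_tss = 0, Gamma_tst = -4/13, Gamma_ttt = 0


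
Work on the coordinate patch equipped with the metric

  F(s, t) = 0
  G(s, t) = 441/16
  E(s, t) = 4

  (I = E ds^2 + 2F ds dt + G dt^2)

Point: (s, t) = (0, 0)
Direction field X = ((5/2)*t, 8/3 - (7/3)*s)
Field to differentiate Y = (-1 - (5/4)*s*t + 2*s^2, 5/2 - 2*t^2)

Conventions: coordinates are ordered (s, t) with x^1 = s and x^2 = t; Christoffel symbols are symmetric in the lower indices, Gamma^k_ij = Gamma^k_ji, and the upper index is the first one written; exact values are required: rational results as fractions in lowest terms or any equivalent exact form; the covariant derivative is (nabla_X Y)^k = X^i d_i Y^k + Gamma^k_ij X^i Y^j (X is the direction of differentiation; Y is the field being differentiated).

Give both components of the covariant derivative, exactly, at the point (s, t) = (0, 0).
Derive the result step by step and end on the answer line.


E = 4, F = 0, G = 441/16 at the point
E_s = 0, E_t = 0, F_s = 0, F_t = 0, G_s = 0, G_t = 0
EG - F^2 = 441/4;  g^inv = (4/441) * [[441/16, 0], [0, 4]]
first-kind symbols [ij,l] = (1/2)(d_i g_jl + d_j g_il - d_l g_ij): [ss,s] = E_s/2 = 0, [ss,t] = F_s - E_t/2 = 0, [st,s] = E_t/2 = 0, [st,t] = G_s/2 = 0, [tt,s] = F_t - G_s/2 = 0, [tt,t] = G_t/2 = 0
Gamma^s_ij = (G*[ij,s] - F*[ij,t])/(EG - F^2), Gamma^t_ij = (E*[ij,t] - F*[ij,s])/(EG - F^2)
Gamma_sss = 0, Gamma_sst = 0, Gamma_stt = 0, Gamma_tss = 0, Gamma_tst = 0, Gamma_ttt = 0
X = (0, 8/3), Y = (-1, 5/2) at the point

Answer: (nabla_X Y)^s = 0, (nabla_X Y)^t = 0


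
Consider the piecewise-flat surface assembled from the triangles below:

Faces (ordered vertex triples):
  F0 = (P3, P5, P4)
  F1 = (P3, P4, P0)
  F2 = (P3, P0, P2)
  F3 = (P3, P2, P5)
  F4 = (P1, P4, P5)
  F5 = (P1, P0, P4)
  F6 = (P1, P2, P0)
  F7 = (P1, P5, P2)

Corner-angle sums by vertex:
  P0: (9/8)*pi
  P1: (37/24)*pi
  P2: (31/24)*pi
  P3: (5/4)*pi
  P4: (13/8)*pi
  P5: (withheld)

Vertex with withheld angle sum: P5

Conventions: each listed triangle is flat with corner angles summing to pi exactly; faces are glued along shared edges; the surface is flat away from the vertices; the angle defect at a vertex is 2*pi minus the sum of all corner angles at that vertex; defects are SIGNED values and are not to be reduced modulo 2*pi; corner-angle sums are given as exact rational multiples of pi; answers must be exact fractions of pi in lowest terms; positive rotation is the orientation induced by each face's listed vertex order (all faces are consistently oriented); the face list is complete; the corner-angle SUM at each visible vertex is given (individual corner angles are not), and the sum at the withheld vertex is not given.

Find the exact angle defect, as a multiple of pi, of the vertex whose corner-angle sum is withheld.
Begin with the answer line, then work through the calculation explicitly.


Answer: defect(P5) = (5/6)*pi

V = 6, E = 12, F = 8; chi = V - E + F = 2
Gauss-Bonnet: total defect = 2*pi*chi = 4*pi; visible defects sum to (19/6)*pi


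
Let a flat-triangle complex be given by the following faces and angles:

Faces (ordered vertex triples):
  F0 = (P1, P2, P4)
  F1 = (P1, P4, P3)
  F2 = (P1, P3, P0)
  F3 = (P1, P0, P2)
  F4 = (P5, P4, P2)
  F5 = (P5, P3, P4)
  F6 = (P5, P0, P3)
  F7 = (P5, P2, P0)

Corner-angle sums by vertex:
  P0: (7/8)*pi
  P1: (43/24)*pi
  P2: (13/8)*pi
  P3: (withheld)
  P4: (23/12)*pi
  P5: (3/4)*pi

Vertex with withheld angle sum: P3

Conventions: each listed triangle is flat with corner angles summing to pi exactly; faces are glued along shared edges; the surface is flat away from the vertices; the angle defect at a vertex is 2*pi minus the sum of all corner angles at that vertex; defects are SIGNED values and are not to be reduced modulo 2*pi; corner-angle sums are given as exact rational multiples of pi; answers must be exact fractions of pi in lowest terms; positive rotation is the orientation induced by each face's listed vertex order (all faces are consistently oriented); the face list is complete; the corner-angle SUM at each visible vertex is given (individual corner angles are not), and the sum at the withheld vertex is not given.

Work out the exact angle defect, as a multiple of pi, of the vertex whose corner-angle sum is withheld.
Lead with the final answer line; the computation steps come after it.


Answer: defect(P3) = (23/24)*pi

V = 6, E = 12, F = 8; chi = V - E + F = 2
Gauss-Bonnet: total defect = 2*pi*chi = 4*pi; visible defects sum to (73/24)*pi


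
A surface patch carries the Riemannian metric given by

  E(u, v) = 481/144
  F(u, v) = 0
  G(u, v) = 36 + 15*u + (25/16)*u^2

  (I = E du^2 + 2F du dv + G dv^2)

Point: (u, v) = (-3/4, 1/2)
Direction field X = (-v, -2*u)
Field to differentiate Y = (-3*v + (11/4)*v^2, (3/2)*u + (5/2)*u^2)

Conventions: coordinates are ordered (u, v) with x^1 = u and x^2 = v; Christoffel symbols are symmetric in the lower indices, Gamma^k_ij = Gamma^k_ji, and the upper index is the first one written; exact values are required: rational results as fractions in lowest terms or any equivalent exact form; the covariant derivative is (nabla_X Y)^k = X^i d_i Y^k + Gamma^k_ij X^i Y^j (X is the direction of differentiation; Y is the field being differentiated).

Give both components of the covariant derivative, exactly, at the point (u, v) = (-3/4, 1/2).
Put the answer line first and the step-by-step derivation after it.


Answer: (nabla_X Y)^u = -144591/123136, (nabla_X Y)^v = 341/432

E = 481/144, F = 0, G = 6561/256 at the point
E_u = 0, E_v = 0, F_u = 0, F_v = 0, G_u = 405/32, G_v = 0
EG - F^2 = 350649/4096;  g^inv = (4096/350649) * [[6561/256, 0], [0, 481/144]]
first-kind symbols [ij,l] = (1/2)(d_i g_jl + d_j g_il - d_l g_ij): [uu,u] = E_u/2 = 0, [uu,v] = F_u - E_v/2 = 0, [uv,u] = E_v/2 = 0, [uv,v] = G_u/2 = 405/64, [vv,u] = F_v - G_u/2 = -405/64, [vv,v] = G_v/2 = 0
Gamma^u_ij = (G*[ij,u] - F*[ij,v])/(EG - F^2), Gamma^v_ij = (E*[ij,v] - F*[ij,u])/(EG - F^2)
Gamma_uuu = 0, Gamma_uuv = 0, Gamma_uvv = -3645/1924, Gamma_vuu = 0, Gamma_vuv = 20/81, Gamma_vvv = 0
X = (-1/2, 3/2), Y = (-13/16, 9/32) at the point


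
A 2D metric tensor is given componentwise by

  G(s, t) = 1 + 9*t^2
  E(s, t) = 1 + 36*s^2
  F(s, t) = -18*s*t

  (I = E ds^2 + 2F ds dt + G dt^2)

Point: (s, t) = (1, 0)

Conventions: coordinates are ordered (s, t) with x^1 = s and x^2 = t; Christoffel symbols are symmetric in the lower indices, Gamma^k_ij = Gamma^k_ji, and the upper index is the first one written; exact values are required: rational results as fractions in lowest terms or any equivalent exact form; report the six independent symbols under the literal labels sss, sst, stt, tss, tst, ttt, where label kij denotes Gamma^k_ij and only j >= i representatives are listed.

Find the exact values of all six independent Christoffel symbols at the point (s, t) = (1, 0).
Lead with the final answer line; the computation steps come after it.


Answer: Gamma_sss = 36/37, Gamma_sst = 0, Gamma_stt = -18/37, Gamma_tss = 0, Gamma_tst = 0, Gamma_ttt = 0

E = 37, F = 0, G = 1 at the point
E_s = 72, E_t = 0, F_s = 0, F_t = -18, G_s = 0, G_t = 0
EG - F^2 = 37;  g^inv = (1/37) * [[1, 0], [0, 37]]
first-kind symbols [ij,l] = (1/2)(d_i g_jl + d_j g_il - d_l g_ij): [ss,s] = E_s/2 = 36, [ss,t] = F_s - E_t/2 = 0, [st,s] = E_t/2 = 0, [st,t] = G_s/2 = 0, [tt,s] = F_t - G_s/2 = -18, [tt,t] = G_t/2 = 0
Gamma^s_ij = (G*[ij,s] - F*[ij,t])/(EG - F^2), Gamma^t_ij = (E*[ij,t] - F*[ij,s])/(EG - F^2)


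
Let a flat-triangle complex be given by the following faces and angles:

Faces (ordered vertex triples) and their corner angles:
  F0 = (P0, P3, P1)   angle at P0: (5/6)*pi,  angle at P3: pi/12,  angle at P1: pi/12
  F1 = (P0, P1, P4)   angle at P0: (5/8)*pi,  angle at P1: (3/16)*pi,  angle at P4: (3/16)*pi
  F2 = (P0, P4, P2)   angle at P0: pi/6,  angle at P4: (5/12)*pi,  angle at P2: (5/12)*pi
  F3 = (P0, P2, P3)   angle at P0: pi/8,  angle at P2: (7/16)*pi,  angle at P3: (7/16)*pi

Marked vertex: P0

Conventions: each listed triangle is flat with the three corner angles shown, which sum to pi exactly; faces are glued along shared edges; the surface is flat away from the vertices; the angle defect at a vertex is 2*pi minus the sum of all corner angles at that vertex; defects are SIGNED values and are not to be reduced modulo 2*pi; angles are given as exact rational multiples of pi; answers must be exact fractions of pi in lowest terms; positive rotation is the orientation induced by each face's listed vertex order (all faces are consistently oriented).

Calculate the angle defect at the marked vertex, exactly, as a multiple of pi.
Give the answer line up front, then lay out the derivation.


Answer: defect(P0) = pi/4

Sum of corner angles at P0: (7/4)*pi
defect = 2*pi - (7/4)*pi


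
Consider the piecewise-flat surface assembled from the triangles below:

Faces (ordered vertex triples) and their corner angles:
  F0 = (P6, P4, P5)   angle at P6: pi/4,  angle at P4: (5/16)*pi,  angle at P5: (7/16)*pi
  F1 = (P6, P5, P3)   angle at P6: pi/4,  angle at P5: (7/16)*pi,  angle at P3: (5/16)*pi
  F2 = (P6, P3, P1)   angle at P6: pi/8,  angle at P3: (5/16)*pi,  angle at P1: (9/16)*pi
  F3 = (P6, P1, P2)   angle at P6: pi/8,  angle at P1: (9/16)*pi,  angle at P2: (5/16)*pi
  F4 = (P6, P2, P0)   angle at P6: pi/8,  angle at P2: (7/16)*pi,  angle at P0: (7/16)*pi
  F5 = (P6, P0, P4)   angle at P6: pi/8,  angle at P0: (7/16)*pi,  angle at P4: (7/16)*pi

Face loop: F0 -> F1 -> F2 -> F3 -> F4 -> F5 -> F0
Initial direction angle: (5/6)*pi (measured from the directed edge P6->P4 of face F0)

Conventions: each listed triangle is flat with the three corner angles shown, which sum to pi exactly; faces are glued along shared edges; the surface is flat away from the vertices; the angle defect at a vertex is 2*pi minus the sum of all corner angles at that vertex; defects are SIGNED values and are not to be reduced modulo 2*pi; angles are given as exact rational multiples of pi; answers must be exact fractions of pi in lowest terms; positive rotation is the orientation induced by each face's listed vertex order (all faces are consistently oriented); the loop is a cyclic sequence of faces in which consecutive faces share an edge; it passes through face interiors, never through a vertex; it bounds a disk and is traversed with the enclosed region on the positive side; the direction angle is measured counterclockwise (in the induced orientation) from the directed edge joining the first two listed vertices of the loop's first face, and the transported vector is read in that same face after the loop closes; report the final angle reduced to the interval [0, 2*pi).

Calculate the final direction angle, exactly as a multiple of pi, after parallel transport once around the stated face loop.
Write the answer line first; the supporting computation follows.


Answer: final direction angle = (11/6)*pi

enclosed vertex P6: corner angles sum to pi, defect = 2*pi - pi = pi
holonomy = initial angle + sum of enclosed defects (mod 2*pi), positive in the induced orientation
final angle = (5/6)*pi + pi = (11/6)*pi (mod 2*pi)


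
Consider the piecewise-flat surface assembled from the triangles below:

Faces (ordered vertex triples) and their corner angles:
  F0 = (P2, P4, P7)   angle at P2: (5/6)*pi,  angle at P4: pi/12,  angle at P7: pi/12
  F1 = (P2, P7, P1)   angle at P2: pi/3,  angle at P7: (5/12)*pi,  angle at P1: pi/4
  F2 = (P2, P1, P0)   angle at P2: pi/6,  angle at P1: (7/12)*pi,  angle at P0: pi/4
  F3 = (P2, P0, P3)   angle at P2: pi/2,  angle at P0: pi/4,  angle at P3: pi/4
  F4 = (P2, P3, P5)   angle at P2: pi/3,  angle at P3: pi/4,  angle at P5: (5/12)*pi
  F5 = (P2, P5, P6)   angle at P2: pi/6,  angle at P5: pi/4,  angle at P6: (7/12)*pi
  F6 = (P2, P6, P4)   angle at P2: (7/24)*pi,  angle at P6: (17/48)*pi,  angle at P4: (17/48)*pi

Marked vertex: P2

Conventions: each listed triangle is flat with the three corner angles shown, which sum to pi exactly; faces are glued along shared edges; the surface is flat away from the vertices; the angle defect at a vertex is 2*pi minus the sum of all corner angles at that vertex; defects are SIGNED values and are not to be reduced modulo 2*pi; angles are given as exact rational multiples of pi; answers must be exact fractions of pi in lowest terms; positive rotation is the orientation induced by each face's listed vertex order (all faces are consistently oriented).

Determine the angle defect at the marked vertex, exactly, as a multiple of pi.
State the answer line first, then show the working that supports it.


Answer: defect(P2) = (-5/8)*pi

Sum of corner angles at P2: (21/8)*pi
defect = 2*pi - (21/8)*pi


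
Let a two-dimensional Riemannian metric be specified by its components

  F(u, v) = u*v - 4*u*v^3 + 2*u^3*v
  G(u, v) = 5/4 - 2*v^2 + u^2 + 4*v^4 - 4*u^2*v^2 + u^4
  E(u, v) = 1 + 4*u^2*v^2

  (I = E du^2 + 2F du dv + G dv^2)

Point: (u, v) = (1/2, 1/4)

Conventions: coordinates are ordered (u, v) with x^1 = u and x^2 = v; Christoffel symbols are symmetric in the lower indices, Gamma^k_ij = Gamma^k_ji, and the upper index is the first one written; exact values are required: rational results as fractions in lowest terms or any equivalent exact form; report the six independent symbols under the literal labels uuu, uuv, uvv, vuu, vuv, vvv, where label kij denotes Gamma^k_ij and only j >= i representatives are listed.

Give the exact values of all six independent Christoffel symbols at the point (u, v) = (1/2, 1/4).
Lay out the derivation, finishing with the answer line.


E = 17/16, F = 5/32, G = 89/64 at the point
E_u = 1/4, E_v = 1/2, F_u = 9/16, F_v = 3/8, G_u = 5/4, G_v = -5/4
EG - F^2 = 93/64;  g^inv = (64/93) * [[89/64, -5/32], [-5/32, 17/16]]
first-kind symbols [ij,l] = (1/2)(d_i g_jl + d_j g_il - d_l g_ij): [uu,u] = E_u/2 = 1/8, [uu,v] = F_u - E_v/2 = 5/16, [uv,u] = E_v/2 = 1/4, [uv,v] = G_u/2 = 5/8, [vv,u] = F_v - G_u/2 = -1/4, [vv,v] = G_v/2 = -5/8
Gamma^u_ij = (G*[ij,u] - F*[ij,v])/(EG - F^2), Gamma^v_ij = (E*[ij,v] - F*[ij,u])/(EG - F^2)

Answer: Gamma_uuu = 8/93, Gamma_uuv = 16/93, Gamma_uvv = -16/93, Gamma_vuu = 20/93, Gamma_vuv = 40/93, Gamma_vvv = -40/93


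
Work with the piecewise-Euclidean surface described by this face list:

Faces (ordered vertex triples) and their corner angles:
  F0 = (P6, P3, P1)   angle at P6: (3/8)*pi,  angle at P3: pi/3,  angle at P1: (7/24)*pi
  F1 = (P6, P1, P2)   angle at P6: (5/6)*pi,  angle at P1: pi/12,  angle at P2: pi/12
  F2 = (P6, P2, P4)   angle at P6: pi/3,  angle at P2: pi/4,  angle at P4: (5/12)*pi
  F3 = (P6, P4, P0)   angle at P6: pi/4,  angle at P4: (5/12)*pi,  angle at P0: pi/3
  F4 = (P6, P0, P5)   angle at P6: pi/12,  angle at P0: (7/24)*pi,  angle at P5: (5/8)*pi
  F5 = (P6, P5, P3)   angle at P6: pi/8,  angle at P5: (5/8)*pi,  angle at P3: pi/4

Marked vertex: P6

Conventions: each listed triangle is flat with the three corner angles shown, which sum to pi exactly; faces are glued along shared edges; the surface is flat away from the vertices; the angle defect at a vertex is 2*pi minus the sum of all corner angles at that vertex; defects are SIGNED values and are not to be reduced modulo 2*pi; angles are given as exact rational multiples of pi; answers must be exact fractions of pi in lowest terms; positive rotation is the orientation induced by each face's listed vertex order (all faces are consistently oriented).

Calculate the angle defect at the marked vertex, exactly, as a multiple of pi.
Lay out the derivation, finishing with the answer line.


Sum of corner angles at P6: 2*pi
defect = 2*pi - 2*pi

Answer: defect(P6) = 0
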